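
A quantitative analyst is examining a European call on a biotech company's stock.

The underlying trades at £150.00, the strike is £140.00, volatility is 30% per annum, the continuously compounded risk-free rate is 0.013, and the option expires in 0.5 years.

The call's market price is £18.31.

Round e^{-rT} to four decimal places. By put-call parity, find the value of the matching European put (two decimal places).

exp(−rT) = exp(−0.013·0.5) = 0.9935
Put-call parity: C − P = S − K·e^(−rT) = 150 − 140·0.9935 = 150 − 139.0900 = 10.9100
P = C − (C − P) = 18.31 − (10.9100) = 7.4000

£7.40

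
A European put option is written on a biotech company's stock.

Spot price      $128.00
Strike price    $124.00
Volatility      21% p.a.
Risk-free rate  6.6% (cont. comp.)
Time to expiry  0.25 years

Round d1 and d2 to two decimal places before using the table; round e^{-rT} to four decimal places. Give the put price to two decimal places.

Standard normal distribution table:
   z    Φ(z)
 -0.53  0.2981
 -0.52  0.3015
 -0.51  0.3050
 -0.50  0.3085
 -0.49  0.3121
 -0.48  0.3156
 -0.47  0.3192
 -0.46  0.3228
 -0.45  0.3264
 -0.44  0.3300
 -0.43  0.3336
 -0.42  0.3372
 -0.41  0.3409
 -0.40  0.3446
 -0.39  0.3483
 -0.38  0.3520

T = 0.25;  σ√T = 0.1050
ln(S/K) + (r + σ²/2)T = ln(128/124) + (0.066 + 0.21²/2)·0.25 = 0.0317 + 0.0220 = 0.0538
d₁ = 0.0538 / 0.1050 = 0.5120 ≈ 0.51
d₂ = d₁ − σ√T = 0.5120 − 0.1050 = 0.4070 ≈ 0.41
e^(−rT) = e^(−0.066·0.25) = 0.9836
N(−d₂) = N(-0.41) = 0.3409;  N(−d₁) = N(-0.51) = 0.3050
P = 124·0.9836·0.3409 − 128·0.3050 = 41.5783 − 39.0400 = 2.5383

$2.54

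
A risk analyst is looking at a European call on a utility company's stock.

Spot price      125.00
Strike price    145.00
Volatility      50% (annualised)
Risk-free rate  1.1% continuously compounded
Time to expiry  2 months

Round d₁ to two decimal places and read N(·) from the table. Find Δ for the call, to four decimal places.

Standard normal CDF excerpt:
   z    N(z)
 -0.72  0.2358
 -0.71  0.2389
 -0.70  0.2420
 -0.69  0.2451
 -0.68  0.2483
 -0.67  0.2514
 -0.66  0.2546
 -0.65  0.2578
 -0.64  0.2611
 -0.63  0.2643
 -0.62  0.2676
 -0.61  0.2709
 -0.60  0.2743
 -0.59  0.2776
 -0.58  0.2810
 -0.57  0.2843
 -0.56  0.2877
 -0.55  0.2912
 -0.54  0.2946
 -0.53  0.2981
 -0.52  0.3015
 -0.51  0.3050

σ√T = 0.5·√0.1667 = 0.2041
d₁ = [ln(125/145) + (0.011 + 0.5²/2)·0.1667] / 0.2041 = [-0.1484 + 0.0227] / 0.2041 = -0.6161 which rounds to -0.62
N(d₁) = N(-0.62) = 0.2676
Δ_call = N(d₁) = 0.2676

0.2676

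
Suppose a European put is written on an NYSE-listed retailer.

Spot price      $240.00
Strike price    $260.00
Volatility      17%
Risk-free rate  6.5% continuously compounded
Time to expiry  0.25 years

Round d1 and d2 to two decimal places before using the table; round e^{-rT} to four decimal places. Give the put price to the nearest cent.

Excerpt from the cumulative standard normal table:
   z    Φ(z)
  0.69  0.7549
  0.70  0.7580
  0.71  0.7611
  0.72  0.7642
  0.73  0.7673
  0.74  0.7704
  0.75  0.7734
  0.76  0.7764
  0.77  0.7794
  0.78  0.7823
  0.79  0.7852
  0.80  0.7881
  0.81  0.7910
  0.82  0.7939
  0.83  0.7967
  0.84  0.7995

T = 0.25;  σ√T = 0.0850
d₁ = [ln(240/260) + (0.065 + ½·0.17²)·0.25] / (σ√T) = (-0.0800 + 0.0199) / 0.0850 = -0.7080 → -0.71
d₂ = -0.7080 − 0.0850 = -0.7930 → -0.79
exp(−rT) = exp(−0.065·0.25) = 0.9839
N(−d₂) = N(0.79) = 0.7852;  N(−d₁) = N(0.71) = 0.7611
P = 260·0.9839·0.7852 − 240·0.7611 = 200.8652 − 182.6640 = 18.2012

$18.20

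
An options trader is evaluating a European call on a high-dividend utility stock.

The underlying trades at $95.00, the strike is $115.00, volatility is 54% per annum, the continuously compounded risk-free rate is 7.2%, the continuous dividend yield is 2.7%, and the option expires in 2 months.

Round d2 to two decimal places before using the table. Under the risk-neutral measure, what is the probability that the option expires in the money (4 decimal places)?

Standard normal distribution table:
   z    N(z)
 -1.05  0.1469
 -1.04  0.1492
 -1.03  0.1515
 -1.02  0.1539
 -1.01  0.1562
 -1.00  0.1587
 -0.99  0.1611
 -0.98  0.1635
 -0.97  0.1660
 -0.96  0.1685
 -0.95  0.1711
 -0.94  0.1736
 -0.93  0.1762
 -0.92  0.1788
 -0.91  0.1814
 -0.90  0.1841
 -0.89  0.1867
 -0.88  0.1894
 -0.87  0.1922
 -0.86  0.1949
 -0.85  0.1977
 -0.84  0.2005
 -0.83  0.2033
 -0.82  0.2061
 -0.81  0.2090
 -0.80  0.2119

0.1736

σ√T = 0.54·√0.1667 = 0.2205
ln(S/K) + (r − q + σ²/2)T = ln(95/115) + (0.072 − 0.027 + 0.54²/2)·0.1667 = -0.1911 + 0.0318 = -0.1593
d₁ = -0.1593 / 0.2205 = -0.7224 ⇒ -0.72
d₂ = d₁ − σ√T = -0.7224 − 0.2205 = -0.9429 ⇒ -0.94
Risk-neutral Pr[S_T > K] = N(d₂) = N(-0.94) = 0.1736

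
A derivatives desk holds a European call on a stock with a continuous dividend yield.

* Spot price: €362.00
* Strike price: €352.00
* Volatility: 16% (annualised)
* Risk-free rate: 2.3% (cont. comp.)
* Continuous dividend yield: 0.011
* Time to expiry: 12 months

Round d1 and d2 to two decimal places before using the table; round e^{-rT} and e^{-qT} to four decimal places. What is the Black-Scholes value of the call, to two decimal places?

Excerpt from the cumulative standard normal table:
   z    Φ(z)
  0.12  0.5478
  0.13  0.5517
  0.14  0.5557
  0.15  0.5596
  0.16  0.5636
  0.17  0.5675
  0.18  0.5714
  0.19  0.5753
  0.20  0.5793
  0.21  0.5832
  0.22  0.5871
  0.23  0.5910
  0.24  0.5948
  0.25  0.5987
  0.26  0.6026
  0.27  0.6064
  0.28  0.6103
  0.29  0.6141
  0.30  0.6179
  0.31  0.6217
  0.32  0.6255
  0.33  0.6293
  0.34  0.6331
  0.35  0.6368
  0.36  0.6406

€30.10

σ√T = 0.16 × 1.0000 = 0.1600
d₁ = [ln(362/352) + (0.023 − 0.011 + 0.16²/2)·1] / 0.1600 = [0.0280 + 0.0248] / 0.1600 = 0.3301 ⇒ 0.33
d₂ = d₁ − σ√T = 0.3301 − 0.1600 = 0.1701 ⇒ 0.17
exp(−qT) = exp(−0.011·1) = 0.9891;  exp(−rT) = exp(−0.023·1) = 0.9773
C = 362·0.9891·N(0.33) − 352·0.9773·N(0.17) = 362·0.9891·0.6293 − 352·0.9773·0.5675 = 225.3235 − 195.2254 = 30.0981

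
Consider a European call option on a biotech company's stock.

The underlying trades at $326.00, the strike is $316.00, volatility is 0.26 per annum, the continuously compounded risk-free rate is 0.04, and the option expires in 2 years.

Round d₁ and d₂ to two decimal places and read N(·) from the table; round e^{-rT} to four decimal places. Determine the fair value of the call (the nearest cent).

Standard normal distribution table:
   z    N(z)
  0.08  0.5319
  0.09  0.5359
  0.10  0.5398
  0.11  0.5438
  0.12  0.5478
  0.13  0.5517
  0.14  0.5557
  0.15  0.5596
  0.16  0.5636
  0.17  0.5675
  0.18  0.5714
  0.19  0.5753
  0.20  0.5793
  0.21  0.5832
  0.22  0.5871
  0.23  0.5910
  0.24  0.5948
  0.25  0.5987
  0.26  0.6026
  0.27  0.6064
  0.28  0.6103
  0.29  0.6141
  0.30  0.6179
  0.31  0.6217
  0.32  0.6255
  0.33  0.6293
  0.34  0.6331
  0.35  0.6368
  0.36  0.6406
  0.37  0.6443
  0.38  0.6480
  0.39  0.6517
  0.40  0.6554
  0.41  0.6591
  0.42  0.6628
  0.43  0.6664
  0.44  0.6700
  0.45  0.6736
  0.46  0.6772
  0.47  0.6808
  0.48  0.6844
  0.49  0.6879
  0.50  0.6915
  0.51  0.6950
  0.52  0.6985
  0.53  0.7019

σ√T = 0.26·√2 = 0.3677
d₁ = [ln(326/316) + (0.04 + ½·0.26²)·2] / (σ√T) = (0.0312 + 0.1476) / 0.3677 = 0.4861 ≈ 0.49
d₂ = 0.4861 − 0.3677 = 0.1185 ≈ 0.12
exp(−rT) = exp(−0.04·2) = 0.9231
C = 326·N(0.49) − 316·0.9231·N(0.12) = 326·0.6879 − 316·0.9231·0.5478 = 224.2554 − 159.7930 = 64.4624

$64.46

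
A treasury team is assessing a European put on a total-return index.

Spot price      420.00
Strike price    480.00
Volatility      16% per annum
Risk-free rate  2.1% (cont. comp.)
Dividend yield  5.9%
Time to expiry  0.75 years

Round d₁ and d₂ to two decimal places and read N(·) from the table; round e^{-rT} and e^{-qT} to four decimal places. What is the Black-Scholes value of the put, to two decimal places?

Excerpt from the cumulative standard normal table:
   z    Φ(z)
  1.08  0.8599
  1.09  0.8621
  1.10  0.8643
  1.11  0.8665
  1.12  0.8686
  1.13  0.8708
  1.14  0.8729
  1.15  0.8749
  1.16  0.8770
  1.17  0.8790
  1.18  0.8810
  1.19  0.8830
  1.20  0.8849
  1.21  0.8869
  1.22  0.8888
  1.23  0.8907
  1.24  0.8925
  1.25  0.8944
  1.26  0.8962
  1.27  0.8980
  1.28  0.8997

74.43

T = 0.75;  σ√T = 0.1386
d₁ = [ln(420/480) + (0.021 − 0.059 + 0.16²/2)·0.75] / 0.1386 = [-0.1335 − 0.0189] / 0.1386 = -1.1001 ≈ -1.10
d₂ = d₁ − σ√T = -1.1001 − 0.1386 = -1.2386 ≈ -1.24
e^(−qT) = e^(−0.059·0.75) = 0.9567;  e^(−rT) = e^(−0.021·0.75) = 0.9844
P = 480·0.9844·N(1.24) − 420·0.9567·N(1.10) = 480·0.9844·0.8925 − 420·0.9567·0.8643 = 421.7170 − 347.2878 = 74.4291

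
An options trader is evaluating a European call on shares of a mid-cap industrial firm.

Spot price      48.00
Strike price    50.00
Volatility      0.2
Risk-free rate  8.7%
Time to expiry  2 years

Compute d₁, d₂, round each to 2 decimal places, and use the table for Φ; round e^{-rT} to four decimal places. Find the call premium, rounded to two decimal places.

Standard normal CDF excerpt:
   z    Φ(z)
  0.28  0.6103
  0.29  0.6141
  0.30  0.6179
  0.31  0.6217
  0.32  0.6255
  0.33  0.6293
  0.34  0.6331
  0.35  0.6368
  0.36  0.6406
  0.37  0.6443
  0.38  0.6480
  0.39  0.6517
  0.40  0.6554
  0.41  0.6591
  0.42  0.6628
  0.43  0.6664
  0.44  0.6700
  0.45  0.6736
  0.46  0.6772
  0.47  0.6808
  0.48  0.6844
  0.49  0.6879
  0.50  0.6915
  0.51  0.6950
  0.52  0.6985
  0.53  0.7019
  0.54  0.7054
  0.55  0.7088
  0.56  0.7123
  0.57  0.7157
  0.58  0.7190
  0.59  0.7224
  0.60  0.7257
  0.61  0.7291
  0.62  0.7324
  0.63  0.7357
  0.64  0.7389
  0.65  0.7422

8.56

T = 2;  σ√T = 0.2828
d₁ = [ln(48/50) + (0.087 + ½·0.2²)·2] / (σ√T) = (-0.0408 + 0.2140) / 0.2828 = 0.6123 ⇒ 0.61
d₂ = 0.6123 − 0.2828 = 0.3294 ⇒ 0.33
e^(−rT) = e^(−0.087·2) = 0.8403
N(d₁) = N(0.61) = 0.7291;  N(d₂) = N(0.33) = 0.6293
C = 48·0.7291 − 50·0.8403·0.6293 = 34.9968 − 26.4400 = 8.5568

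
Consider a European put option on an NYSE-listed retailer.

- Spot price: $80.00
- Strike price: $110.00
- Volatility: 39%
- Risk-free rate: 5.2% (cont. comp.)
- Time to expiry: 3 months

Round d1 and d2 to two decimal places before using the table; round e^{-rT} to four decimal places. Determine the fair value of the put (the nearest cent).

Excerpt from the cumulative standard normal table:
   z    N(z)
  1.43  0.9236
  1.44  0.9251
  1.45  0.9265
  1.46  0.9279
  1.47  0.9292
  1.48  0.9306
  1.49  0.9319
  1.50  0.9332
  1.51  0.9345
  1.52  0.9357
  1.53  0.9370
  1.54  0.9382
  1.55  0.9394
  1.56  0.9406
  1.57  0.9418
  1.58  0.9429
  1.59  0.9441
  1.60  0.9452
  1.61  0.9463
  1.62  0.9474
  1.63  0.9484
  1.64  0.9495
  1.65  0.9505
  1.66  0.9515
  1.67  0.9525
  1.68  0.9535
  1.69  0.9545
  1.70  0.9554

$28.98

T = 0.25;  σ√T = 0.1950
d₁ = [ln(80/110) + (0.052 + 0.39²/2)·0.25] / 0.1950 = [-0.3185 + 0.0320] / 0.1950 = -1.4689 → -1.47
d₂ = d₁ − σ√T = -1.4689 − 0.1950 = -1.6639 → -1.66
exp(−rT) = exp(−0.052·0.25) = 0.9871
P = 110·0.9871·N(1.66) − 80·N(1.47) = 110·0.9871·0.9515 − 80·0.9292 = 103.3148 − 74.3360 = 28.9788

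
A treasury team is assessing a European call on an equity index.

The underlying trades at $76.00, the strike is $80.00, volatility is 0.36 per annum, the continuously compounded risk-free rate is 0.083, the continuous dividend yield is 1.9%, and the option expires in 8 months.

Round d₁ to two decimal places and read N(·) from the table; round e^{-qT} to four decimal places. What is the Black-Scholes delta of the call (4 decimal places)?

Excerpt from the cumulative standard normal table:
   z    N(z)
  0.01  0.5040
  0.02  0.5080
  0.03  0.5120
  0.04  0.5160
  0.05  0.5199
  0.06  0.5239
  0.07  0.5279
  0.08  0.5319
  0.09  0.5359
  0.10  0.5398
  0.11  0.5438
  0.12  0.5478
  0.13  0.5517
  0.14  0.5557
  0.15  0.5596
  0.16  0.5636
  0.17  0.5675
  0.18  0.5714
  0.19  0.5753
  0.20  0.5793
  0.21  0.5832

σ√T = 0.36 × 0.8165 = 0.2939
ln(S/K) + (r − q + σ²/2)T = ln(76/80) + (0.083 − 0.019 + 0.36²/2)·0.6667 = -0.0513 + 0.0859 = 0.0346
d₁ = 0.0346 / 0.2939 = 0.1176 which rounds to 0.12
N(d₁) = N(0.12) = 0.5478
Δ_call = exp(−qT)·N(d₁) = 0.9874·0.5478 = 0.5409

0.5409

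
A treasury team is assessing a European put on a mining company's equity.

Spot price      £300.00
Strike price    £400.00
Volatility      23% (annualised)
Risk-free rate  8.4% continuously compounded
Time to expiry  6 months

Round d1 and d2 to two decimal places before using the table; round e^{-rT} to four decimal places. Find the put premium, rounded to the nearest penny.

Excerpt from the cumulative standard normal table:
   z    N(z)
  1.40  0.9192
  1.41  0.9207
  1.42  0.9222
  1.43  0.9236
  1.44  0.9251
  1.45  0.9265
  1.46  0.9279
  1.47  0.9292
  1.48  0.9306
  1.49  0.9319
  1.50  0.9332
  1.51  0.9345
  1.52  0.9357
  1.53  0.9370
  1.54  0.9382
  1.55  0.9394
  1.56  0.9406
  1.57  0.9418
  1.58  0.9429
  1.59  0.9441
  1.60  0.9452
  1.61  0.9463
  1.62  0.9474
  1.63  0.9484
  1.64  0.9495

£85.04

T = 0.5;  σ√T = 0.1626
d₁ = [ln(300/400) + (0.084 + ½·0.23²)·0.5] / (σ√T) = (-0.2877 + 0.0552) / 0.1626 = -1.4293 ⇒ -1.43
d₂ = -1.4293 − 0.1626 = -1.5920 ⇒ -1.59
exp(−rT) = exp(−0.084·0.5) = 0.9589
N(−d₂) = N(1.59) = 0.9441;  N(−d₁) = N(1.43) = 0.9236
P = 400·0.9589·0.9441 − 300·0.9236 = 362.1190 − 277.0800 = 85.0390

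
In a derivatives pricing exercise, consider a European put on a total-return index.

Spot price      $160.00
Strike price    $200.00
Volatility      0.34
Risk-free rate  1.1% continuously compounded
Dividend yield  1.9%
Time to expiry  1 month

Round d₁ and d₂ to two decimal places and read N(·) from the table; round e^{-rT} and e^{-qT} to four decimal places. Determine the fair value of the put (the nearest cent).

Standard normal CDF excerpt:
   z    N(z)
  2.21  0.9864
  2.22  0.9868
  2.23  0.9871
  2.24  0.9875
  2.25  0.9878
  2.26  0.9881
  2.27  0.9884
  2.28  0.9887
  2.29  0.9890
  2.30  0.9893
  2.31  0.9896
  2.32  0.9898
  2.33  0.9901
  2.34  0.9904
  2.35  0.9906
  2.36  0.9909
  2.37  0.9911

$40.16

σ√T = 0.34·√0.08333 = 0.0981
d₁ = [ln(160/200) + (0.011 − 0.019 + 0.34²/2)·0.08333] / 0.0981 = [-0.2231 + 0.0042] / 0.0981 = -2.2312 ⇒ -2.23
d₂ = d₁ − σ√T = -2.2312 − 0.0981 = -2.3294 ⇒ -2.33
exp(−qT) = exp(−0.019·0.08333) = 0.9984;  exp(−rT) = exp(−0.011·0.08333) = 0.9991
P = 200·0.9991·N(2.33) − 160·0.9984·N(2.23) = 200·0.9991·0.9901 − 160·0.9984·0.9871 = 197.8418 − 157.6833 = 40.1585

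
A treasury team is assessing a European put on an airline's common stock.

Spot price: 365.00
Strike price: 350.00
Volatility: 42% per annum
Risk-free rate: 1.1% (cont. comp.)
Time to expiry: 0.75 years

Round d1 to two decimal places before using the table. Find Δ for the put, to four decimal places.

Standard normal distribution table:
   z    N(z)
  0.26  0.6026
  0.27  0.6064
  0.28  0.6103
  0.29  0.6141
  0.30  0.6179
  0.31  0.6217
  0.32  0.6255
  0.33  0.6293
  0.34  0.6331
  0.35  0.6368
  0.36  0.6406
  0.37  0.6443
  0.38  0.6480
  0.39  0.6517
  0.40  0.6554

-0.3745

σ√T = 0.42 × 0.8660 = 0.3637
ln(S/K) + (r + σ²/2)T = ln(365/350) + (0.011 + 0.42²/2)·0.75 = 0.0420 + 0.0744 = 0.1164
d₁ = 0.1164 / 0.3637 = 0.3199 → 0.32
N(d₁) = N(0.32) = 0.6255
Δ_put = N(d₁) − 1 = 0.6255 − 1 = -0.3745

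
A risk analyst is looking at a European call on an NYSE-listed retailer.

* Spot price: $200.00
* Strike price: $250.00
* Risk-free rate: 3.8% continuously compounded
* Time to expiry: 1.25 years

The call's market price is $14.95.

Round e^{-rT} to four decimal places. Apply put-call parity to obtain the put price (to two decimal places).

$53.35

exp(−rT) = exp(−0.038·1.25) = 0.9536
Put-call parity: C − P = S − K·e^(−rT) = 200 − 250·0.9536 = 200 − 238.4000 = -38.4000
P = C − (C − P) = 14.95 − (-38.4000) = 53.3500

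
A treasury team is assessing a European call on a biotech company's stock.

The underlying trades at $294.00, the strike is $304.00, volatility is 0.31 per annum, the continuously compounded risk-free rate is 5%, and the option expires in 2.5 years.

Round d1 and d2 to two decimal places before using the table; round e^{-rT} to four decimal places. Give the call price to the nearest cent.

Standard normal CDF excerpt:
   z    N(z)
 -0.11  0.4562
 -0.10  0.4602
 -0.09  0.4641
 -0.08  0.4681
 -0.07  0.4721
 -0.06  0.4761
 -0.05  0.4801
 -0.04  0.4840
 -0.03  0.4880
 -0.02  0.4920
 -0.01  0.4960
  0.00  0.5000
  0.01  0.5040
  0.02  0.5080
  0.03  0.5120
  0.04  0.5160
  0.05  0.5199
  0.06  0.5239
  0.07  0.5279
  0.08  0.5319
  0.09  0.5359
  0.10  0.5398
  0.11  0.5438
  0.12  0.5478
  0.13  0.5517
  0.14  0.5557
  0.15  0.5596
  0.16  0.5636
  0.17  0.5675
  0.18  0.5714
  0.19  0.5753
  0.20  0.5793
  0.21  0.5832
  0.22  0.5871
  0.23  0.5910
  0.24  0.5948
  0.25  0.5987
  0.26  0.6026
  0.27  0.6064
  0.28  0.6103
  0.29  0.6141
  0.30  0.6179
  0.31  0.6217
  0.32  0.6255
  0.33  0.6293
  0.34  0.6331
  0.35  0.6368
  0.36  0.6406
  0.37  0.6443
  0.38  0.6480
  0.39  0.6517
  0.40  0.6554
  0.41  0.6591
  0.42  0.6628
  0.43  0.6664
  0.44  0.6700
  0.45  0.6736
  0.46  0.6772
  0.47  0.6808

$68.19

T = 2.5;  σ√T = 0.4902
d₁ = [ln(294/304) + (0.05 + 0.31²/2)·2.5] / 0.4902 = [-0.0334 + 0.2451] / 0.4902 = 0.4319 which rounds to 0.43
d₂ = d₁ − σ√T = 0.4319 − 0.4902 = -0.0583 which rounds to -0.06
exp(−rT) = exp(−0.05·2.5) = 0.8825
C = 294·N(0.43) − 304·0.8825·N(-0.06) = 294·0.6664 − 304·0.8825·0.4761 = 195.9216 − 127.7281 = 68.1935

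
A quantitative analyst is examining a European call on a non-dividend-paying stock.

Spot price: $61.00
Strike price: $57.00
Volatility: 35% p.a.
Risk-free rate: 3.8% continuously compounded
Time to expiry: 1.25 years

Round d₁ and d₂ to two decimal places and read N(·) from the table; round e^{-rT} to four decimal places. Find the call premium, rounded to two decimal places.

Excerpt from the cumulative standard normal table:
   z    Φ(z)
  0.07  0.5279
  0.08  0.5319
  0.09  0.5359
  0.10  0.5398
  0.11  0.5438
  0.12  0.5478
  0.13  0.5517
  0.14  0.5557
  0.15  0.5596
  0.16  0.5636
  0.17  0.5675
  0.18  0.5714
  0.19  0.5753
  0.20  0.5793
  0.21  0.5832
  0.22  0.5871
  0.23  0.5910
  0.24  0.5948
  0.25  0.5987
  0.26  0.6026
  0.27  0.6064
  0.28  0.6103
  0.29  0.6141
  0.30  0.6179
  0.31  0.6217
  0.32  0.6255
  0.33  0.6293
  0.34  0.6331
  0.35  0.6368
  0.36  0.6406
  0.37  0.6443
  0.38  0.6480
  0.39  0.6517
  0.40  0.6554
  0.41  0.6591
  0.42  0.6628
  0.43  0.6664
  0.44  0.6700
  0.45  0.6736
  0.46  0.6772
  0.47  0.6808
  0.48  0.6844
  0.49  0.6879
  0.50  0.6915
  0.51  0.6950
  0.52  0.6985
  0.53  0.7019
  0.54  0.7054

$12.62

T = 1.25;  σ√T = 0.3913
ln(S/K) + (r + σ²/2)T = ln(61/57) + (0.038 + 0.35²/2)·1.25 = 0.0678 + 0.1241 = 0.1919
d₁ = 0.1919 / 0.3913 = 0.4904 ≈ 0.49
d₂ = d₁ − σ√T = 0.4904 − 0.3913 = 0.0991 ≈ 0.10
exp(−rT) = exp(−0.038·1.25) = 0.9536
C = 61·N(0.49) − 57·0.9536·N(0.10) = 61·0.6879 − 57·0.9536·0.5398 = 41.9619 − 29.3409 = 12.6210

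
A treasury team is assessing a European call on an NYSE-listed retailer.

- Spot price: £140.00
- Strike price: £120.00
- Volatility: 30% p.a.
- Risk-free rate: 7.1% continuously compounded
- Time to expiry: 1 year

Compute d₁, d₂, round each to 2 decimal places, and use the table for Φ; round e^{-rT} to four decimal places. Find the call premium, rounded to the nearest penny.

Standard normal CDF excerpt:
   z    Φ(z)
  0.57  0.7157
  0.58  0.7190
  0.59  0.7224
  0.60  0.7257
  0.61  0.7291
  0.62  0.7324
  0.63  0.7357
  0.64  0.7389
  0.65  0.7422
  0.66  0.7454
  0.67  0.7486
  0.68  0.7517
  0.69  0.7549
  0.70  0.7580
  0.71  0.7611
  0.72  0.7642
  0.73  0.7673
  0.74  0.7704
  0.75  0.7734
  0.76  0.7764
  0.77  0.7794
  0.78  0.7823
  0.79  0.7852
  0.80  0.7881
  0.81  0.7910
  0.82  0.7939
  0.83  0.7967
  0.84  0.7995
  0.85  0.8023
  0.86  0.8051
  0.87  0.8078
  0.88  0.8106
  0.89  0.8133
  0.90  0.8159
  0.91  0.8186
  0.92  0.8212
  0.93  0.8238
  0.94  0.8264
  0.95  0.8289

£33.11

σ√T = 0.3 × 1.0000 = 0.3000
d₁ = [ln(140/120) + (0.071 + 0.3²/2)·1] / 0.3000 = [0.1542 + 0.1160] / 0.3000 = 0.9005 ≈ 0.90
d₂ = d₁ − σ√T = 0.9005 − 0.3000 = 0.6005 ≈ 0.60
e^(−rT) = e^(−0.071·1) = 0.9315
N(d₁) = N(0.90) = 0.8159;  N(d₂) = N(0.60) = 0.7257
C = 140·0.8159 − 120·0.9315·0.7257 = 114.2260 − 81.1187 = 33.1073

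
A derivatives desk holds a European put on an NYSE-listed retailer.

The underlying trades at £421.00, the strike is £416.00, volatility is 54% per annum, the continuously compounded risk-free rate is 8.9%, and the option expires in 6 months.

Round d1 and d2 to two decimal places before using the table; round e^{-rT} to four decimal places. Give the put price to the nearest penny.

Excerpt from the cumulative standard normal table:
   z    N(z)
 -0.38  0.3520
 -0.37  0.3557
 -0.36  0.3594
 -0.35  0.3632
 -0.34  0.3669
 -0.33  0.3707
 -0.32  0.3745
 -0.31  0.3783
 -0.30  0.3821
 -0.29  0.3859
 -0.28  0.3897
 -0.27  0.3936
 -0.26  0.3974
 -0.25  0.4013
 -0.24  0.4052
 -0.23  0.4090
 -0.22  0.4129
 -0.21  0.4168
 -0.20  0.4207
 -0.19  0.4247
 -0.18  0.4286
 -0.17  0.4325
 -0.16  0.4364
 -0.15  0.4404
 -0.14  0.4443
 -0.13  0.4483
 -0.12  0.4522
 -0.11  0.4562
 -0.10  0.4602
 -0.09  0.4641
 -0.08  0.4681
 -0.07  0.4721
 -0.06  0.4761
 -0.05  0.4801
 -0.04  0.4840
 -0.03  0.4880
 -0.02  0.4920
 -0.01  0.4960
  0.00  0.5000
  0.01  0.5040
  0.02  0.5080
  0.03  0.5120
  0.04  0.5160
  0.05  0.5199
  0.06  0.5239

£50.85

σ√T = 0.54 × 0.7071 = 0.3818
d₁ = [ln(421/416) + (0.089 + 0.54²/2)·0.5] / 0.3818 = [0.0119 + 0.1174] / 0.3818 = 0.3388 ≈ 0.34
d₂ = d₁ − σ√T = 0.3388 − 0.3818 = -0.0431 ≈ -0.04
exp(−rT) = exp(−0.089·0.5) = 0.9565
P = 416·0.9565·N(0.04) − 421·N(-0.34) = 416·0.9565·0.5160 − 421·0.3669 = 205.3185 − 154.4649 = 50.8536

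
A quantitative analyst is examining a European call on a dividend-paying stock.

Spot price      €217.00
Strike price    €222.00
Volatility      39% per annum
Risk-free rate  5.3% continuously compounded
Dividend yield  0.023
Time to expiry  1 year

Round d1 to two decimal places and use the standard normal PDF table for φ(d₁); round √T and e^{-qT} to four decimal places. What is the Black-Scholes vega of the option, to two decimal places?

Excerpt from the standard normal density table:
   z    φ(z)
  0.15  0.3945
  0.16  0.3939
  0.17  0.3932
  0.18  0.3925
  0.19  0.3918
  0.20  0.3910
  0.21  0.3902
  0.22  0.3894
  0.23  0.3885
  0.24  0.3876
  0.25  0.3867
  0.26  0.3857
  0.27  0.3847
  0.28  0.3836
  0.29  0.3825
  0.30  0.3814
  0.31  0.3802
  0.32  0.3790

82.75

σ√T = 0.39 × 1.0000 = 0.3900
d₁ = [ln(217/222) + (0.053 − 0.023 + 0.39²/2)·1] / 0.3900 = [-0.0228 + 0.1061] / 0.3900 = 0.2135 → 0.21
√T = √1 = 1.0000
φ(d₁) = φ(0.21) = 0.3902
exp(−qT) = exp(−0.023·1) = 0.9773
vega = S·exp(−qT)·φ(d₁)·√T = 217·0.9773·0.3902·1.0000 = 82.7513
(The put has the same vega.)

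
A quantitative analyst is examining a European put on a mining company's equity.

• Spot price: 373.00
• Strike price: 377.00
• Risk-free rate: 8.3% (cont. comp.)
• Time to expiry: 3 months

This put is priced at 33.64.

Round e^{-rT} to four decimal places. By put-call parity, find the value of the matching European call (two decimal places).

37.37

e^(−rT) = e^(−0.083·0.25) = 0.9795
Put-call parity: C − P = S − K·e^(−rT) = 373 − 377·0.9795 = 373 − 369.2715 = 3.7285
C = P + (C − P) = 33.64 + (3.7285) = 37.3685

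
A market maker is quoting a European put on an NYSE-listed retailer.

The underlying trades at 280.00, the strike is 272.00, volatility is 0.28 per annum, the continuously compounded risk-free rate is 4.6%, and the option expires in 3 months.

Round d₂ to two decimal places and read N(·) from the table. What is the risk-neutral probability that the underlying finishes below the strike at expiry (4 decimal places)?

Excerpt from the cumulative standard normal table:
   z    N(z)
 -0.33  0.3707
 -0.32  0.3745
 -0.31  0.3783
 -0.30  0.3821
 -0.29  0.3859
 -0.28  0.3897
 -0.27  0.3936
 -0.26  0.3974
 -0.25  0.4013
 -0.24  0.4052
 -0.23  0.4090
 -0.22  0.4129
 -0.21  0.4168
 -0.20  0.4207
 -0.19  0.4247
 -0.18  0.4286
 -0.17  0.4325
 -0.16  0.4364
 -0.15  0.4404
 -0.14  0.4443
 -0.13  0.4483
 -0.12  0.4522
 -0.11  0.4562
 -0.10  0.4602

0.4129

σ√T = 0.28 × 0.5000 = 0.1400
d₁ = [ln(280/272) + (0.046 + 0.28²/2)·0.25] / 0.1400 = [0.0290 + 0.0213] / 0.1400 = 0.3592 which rounds to 0.36
d₂ = d₁ − σ√T = 0.3592 − 0.1400 = 0.2192 which rounds to 0.22
Risk-neutral Pr[S_T < K] = N(−d₂) = N(-0.22) = 0.4129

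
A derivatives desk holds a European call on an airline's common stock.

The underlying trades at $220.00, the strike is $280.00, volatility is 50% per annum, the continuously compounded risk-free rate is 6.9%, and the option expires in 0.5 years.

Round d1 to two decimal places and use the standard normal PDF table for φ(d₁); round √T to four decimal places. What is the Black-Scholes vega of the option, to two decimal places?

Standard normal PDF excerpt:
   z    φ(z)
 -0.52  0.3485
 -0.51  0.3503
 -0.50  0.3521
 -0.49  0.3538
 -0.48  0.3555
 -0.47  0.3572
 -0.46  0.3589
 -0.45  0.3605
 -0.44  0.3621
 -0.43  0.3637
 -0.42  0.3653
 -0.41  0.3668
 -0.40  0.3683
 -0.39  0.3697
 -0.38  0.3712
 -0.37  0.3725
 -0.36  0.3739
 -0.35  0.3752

57.06

T = 0.5;  σ√T = 0.3536
ln(S/K) + (r + σ²/2)T = ln(220/280) + (0.069 + 0.5²/2)·0.5 = -0.2412 + 0.0970 = -0.1442
d₁ = -0.1442 / 0.3536 = -0.4078 → -0.41
√T = √0.5 = 0.7071
φ(d₁) = φ(-0.41) = 0.3668
vega = S·φ(d₁)·√T = 220·0.3668·0.7071 = 57.0601
(Vega is the same for a European call and put with the same parameters.)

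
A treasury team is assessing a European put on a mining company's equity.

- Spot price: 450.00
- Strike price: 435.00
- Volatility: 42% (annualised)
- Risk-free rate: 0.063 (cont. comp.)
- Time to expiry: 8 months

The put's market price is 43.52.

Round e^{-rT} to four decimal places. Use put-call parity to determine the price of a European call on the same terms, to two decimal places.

76.40

exp(−rT) = exp(−0.063·0.6667) = 0.9589
Put-call parity: C − P = S − K·e^(−rT) = 450 − 435·0.9589 = 450 − 417.1215 = 32.8785
C = P + (C − P) = 43.52 + (32.8785) = 76.3985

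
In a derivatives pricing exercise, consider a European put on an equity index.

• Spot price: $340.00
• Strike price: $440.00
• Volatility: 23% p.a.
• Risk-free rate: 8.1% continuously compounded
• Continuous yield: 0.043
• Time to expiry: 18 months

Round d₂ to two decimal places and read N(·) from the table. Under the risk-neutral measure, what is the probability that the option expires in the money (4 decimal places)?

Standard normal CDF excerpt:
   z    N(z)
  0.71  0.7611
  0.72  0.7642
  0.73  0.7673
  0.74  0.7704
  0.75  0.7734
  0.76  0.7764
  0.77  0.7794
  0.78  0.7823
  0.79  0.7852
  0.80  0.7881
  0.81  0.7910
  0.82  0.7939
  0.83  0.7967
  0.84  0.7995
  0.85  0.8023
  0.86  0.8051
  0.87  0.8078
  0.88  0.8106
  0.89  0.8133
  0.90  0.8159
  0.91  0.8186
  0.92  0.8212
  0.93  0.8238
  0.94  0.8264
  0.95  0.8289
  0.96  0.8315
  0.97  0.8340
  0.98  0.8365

σ√T = 0.23 × 1.2247 = 0.2817
d₁ = [ln(340/440) + (0.081 − 0.043 + ½·0.23²)·1.5] / (σ√T) = (-0.2578 + 0.0967) / 0.2817 = -0.5721 ⇒ -0.57
d₂ = -0.5721 − 0.2817 = -0.8538 ⇒ -0.85
Pr(exercise) under Q = N(−d₂) = N(0.85) = 0.8023

0.8023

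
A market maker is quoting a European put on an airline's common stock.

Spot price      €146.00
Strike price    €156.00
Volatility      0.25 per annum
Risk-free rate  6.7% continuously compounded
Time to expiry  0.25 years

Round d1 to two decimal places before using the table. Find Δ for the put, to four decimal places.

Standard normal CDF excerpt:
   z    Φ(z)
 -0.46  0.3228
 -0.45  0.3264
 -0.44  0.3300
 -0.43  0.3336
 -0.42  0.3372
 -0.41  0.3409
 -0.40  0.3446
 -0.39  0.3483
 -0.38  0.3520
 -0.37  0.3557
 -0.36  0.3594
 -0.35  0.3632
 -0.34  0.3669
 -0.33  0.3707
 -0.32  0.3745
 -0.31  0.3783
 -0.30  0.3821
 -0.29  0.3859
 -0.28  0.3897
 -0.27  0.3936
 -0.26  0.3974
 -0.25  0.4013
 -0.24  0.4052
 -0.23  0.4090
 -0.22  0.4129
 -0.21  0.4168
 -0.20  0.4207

-0.6293

T = 0.25;  σ√T = 0.1250
d₁ = [ln(146/156) + (0.067 + 0.25²/2)·0.25] / 0.1250 = [-0.0662 + 0.0246] / 0.1250 = -0.3335 → -0.33
N(d₁) = N(-0.33) = 0.3707
Δ_put = N(d₁) − 1 = 0.3707 − 1 = -0.6293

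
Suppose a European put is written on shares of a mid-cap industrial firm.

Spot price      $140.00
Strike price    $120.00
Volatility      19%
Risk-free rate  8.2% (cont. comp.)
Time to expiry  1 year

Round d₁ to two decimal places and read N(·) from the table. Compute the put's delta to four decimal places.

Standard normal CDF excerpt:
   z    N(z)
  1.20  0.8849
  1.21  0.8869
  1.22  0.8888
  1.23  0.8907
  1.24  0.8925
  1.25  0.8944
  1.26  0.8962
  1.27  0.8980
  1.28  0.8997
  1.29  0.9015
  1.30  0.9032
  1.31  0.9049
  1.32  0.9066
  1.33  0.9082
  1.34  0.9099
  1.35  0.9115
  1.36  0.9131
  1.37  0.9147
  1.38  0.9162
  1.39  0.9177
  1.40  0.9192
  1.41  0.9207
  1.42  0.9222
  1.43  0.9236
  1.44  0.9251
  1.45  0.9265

-0.0901

σ√T = 0.19·√1 = 0.1900
d₁ = [ln(140/120) + (0.082 + 0.19²/2)·1] / 0.1900 = [0.1542 + 0.1001] / 0.1900 = 1.3379 ⇒ 1.34
N(d₁) = N(1.34) = 0.9099
Δ_put = N(d₁) − 1 = 0.9099 − 1 = -0.0901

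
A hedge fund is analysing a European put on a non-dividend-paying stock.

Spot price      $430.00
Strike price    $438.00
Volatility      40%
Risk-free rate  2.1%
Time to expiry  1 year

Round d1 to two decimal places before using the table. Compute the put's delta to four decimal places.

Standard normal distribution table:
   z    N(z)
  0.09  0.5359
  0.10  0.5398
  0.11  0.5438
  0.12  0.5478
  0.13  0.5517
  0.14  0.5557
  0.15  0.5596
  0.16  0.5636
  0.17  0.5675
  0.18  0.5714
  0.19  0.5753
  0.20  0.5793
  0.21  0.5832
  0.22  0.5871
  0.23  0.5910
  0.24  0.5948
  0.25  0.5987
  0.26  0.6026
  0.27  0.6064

-0.4168

σ√T = 0.4 × 1.0000 = 0.4000
d₁ = [ln(430/438) + (0.021 + ½·0.4²)·1] / (σ√T) = (-0.0184 + 0.1010) / 0.4000 = 0.2064 which rounds to 0.21
N(d₁) = N(0.21) = 0.5832
Δ_put = N(d₁) − 1 = 0.5832 − 1 = -0.4168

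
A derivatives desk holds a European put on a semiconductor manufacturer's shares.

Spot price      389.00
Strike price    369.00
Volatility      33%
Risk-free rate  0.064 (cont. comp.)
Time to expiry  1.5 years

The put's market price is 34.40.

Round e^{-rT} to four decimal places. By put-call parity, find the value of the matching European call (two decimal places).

e^(−rT) = e^(−0.064·1.5) = 0.9085
Put-call parity: C − P = S − K·e^(−rT) = 389 − 369·0.9085 = 389 − 335.2365 = 53.7635
C = P + (C − P) = 34.40 + (53.7635) = 88.1635

88.16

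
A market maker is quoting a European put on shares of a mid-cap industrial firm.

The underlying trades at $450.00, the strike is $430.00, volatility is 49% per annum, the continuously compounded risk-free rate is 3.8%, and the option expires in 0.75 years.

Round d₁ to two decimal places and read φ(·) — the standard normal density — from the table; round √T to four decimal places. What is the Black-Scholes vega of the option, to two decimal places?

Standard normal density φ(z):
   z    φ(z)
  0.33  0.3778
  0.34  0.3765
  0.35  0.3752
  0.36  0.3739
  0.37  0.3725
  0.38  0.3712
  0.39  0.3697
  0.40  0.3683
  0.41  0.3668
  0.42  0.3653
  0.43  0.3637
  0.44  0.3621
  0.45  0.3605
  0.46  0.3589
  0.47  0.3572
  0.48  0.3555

σ√T = 0.49·√0.75 = 0.4244
d₁ = [ln(450/430) + (0.038 + 0.49²/2)·0.75] / 0.4244 = [0.0455 + 0.1185] / 0.4244 = 0.3865 ⇒ 0.39
√T = √0.75 = 0.8660
φ(d₁) = φ(0.39) = 0.3697
vega = S·φ(d₁)·√T = 450·0.3697·0.8660 = 144.0721
(Call and put vega coincide under Black-Scholes.)

144.07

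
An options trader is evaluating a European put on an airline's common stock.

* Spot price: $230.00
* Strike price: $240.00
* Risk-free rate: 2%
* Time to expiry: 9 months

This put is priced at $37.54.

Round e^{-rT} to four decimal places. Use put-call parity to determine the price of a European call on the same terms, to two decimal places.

e^(−rT) = e^(−0.02·0.75) = 0.9851
Put-call parity: C − P = S − K·e^(−rT) = 230 − 240·0.9851 = 230 − 236.4240 = -6.4240
C = P + (C − P) = 37.54 + (-6.4240) = 31.1160

$31.12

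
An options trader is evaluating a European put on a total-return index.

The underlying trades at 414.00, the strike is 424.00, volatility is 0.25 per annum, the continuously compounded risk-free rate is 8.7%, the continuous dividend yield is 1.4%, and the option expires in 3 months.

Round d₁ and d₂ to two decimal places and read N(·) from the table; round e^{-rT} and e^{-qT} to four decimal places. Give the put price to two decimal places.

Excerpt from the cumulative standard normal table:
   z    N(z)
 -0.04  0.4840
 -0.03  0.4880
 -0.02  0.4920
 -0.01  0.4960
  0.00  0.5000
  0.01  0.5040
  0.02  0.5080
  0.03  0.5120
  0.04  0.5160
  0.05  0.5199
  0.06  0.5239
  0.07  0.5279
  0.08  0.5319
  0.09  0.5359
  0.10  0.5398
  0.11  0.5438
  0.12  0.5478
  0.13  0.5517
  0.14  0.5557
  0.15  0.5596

22.64

σ√T = 0.25·√0.25 = 0.1250
d₁ = [ln(414/424) + (0.087 − 0.014 + ½·0.25²)·0.25] / (σ√T) = (-0.0239 + 0.0261) / 0.1250 = 0.0176 → 0.02
d₂ = 0.0176 − 0.1250 = -0.1074 → -0.11
exp(−qT) = exp(−0.014·0.25) = 0.9965;  exp(−rT) = exp(−0.087·0.25) = 0.9785
P = 424·0.9785·N(0.11) − 414·0.9965·N(-0.02) = 424·0.9785·0.5438 − 414·0.9965·0.4920 = 225.6139 − 202.9751 = 22.6388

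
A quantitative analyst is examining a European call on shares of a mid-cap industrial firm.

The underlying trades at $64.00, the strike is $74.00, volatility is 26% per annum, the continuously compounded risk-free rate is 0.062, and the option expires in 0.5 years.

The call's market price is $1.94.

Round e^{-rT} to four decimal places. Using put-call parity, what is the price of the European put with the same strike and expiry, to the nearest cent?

$9.68

e^(−rT) = e^(−0.062·0.5) = 0.9695
Put-call parity: C − P = S − K·e^(−rT) = 64 − 74·0.9695 = 64 − 71.7430 = -7.7430
P = C − (C − P) = 1.94 − (-7.7430) = 9.6830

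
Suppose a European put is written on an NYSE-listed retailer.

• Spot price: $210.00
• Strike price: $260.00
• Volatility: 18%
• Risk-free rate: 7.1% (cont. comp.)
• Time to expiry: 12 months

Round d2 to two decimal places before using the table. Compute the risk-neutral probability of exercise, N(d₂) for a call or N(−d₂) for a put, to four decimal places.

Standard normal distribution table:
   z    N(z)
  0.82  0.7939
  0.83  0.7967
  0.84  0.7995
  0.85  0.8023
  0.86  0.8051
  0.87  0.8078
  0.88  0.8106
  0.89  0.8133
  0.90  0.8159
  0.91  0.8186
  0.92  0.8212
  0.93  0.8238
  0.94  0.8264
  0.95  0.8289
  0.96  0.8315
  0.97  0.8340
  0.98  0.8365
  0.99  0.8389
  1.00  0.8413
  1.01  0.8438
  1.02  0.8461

σ√T = 0.18 × 1.0000 = 0.1800
d₁ = [ln(210/260) + (0.071 + ½·0.18²)·1] / (σ√T) = (-0.2136 + 0.0872) / 0.1800 = -0.7021 which rounds to -0.70
d₂ = -0.7021 − 0.1800 = -0.8821 which rounds to -0.88
Pr(exercise) under Q = N(−d₂) = N(0.88) = 0.8106

0.8106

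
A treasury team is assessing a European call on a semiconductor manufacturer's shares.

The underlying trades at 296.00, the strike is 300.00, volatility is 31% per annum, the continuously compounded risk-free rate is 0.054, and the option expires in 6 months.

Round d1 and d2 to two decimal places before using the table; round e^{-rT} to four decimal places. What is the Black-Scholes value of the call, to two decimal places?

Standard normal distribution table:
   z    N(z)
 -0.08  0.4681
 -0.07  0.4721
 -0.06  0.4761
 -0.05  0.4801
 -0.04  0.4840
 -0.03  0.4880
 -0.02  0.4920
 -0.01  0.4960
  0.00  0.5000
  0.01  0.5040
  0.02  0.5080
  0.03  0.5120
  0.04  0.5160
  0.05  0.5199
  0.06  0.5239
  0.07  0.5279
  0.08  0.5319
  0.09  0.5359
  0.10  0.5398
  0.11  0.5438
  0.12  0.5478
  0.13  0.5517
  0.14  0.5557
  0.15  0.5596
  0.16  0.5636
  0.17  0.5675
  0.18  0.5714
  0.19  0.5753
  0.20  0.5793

σ√T = 0.31·√0.5 = 0.2192
ln(S/K) + (r + σ²/2)T = ln(296/300) + (0.054 + 0.31²/2)·0.5 = -0.0134 + 0.0510 = 0.0376
d₁ = 0.0376 / 0.2192 = 0.1715 ⇒ 0.17
d₂ = d₁ − σ√T = 0.1715 − 0.2192 = -0.0477 ⇒ -0.05
exp(−rT) = exp(−0.054·0.5) = 0.9734
C = 296·N(0.17) − 300·0.9734·N(-0.05) = 296·0.5675 − 300·0.9734·0.4801 = 167.9800 − 140.1988 = 27.7812

27.78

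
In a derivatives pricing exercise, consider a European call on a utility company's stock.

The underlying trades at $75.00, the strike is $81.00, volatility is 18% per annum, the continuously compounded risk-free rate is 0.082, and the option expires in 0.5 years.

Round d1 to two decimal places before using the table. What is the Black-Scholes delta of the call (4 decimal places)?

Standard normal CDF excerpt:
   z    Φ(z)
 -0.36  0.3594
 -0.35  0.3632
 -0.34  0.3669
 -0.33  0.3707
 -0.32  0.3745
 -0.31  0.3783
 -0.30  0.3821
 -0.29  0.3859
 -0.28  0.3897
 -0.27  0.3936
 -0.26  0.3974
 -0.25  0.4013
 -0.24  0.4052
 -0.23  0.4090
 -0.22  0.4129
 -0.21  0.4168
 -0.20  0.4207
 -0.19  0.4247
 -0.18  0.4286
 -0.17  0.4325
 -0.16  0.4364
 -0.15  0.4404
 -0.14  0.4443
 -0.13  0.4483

σ√T = 0.18 × 0.7071 = 0.1273
d₁ = [ln(75/81) + (0.082 + ½·0.18²)·0.5] / (σ√T) = (-0.0770 + 0.0491) / 0.1273 = -0.2189 which rounds to -0.22
N(d₁) = N(-0.22) = 0.4129
Δ_call = N(d₁) = 0.4129

0.4129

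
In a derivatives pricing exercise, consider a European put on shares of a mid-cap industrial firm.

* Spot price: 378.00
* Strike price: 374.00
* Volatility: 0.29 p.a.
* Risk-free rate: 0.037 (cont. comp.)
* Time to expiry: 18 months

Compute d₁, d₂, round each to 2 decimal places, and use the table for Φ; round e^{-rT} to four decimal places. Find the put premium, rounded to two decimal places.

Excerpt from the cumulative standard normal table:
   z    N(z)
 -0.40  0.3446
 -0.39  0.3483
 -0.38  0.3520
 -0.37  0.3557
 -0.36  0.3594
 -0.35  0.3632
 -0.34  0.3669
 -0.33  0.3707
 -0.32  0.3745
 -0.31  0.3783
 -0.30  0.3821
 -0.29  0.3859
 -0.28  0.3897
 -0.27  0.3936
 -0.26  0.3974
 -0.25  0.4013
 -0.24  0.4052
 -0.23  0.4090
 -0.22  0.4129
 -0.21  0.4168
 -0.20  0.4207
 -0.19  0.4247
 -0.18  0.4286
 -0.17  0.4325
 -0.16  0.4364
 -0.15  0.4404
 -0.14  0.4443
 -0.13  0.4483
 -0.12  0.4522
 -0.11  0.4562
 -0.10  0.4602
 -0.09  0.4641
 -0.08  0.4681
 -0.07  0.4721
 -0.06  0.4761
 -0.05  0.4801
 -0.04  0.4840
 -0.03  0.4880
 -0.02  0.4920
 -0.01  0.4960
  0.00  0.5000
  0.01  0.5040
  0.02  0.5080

T = 1.5;  σ√T = 0.3552
d₁ = [ln(378/374) + (0.037 + 0.29²/2)·1.5] / 0.3552 = [0.0106 + 0.1186] / 0.3552 = 0.3638 ⇒ 0.36
d₂ = d₁ − σ√T = 0.3638 − 0.3552 = 0.0086 ⇒ 0.01
exp(−rT) = exp(−0.037·1.5) = 0.9460
N(−d₂) = N(-0.01) = 0.4960;  N(−d₁) = N(-0.36) = 0.3594
P = 374·0.9460·0.4960 − 378·0.3594 = 175.4868 − 135.8532 = 39.6336

39.63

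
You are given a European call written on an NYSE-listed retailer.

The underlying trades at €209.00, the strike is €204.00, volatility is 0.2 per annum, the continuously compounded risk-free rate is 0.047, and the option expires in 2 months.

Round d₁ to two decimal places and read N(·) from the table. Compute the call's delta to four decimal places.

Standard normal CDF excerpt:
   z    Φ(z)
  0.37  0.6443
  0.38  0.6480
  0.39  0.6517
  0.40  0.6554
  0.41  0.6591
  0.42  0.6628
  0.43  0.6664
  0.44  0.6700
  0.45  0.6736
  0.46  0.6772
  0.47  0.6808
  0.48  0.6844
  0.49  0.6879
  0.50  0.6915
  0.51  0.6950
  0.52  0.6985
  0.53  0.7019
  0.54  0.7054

0.6664

σ√T = 0.2·√0.1667 = 0.0816
d₁ = [ln(209/204) + (0.047 + 0.2²/2)·0.1667] / 0.0816 = [0.0242 + 0.0112] / 0.0816 = 0.4333 ⇒ 0.43
N(d₁) = N(0.43) = 0.6664
Δ_call = N(d₁) = 0.6664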